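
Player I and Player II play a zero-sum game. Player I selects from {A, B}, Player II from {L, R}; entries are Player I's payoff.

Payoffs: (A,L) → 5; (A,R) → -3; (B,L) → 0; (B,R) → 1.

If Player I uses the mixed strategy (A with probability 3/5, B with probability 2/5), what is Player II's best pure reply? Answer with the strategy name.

R

If Player II plays L, Player I's expected payoff is (3/5)·5 + (2/5)·0 = 3.
If Player II plays R, Player I's expected payoff is (3/5)·(-3) + (2/5)·1 = -7/5.
Player II minimizes Player I's payoff; the smallest is -7/5, so the best response is R.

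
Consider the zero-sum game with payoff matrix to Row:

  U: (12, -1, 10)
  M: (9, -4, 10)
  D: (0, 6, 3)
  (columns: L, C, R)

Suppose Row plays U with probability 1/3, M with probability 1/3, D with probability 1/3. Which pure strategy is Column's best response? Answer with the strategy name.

If Column plays L, Row's expected payoff is (1/3)·12 + (1/3)·9 + (1/3)·0 = 7.
If Column plays C, Row's expected payoff is (1/3)·(-1) + (1/3)·(-4) + (1/3)·6 = 1/3.
If Column plays R, Row's expected payoff is (1/3)·10 + (1/3)·10 + (1/3)·3 = 23/3.
Column minimizes Row's payoff; the smallest is 1/3, so the best response is C.

C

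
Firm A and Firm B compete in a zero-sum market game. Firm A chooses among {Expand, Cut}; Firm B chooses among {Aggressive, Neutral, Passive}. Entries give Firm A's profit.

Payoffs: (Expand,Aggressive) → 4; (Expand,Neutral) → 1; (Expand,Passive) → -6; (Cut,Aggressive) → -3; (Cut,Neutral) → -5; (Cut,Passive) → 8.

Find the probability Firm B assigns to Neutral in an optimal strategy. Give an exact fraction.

7/10

Row minima: Expand → -6, Cut → -5; maximin = -5.
Column maxima: Aggressive → 4, Neutral → 1, Passive → 8; minimax = 1.
-5 ≠ 1, so there is no saddle point; optimal play is mixed.
Aggressive is strictly dominated by Neutral (it gives Firm A strictly more in every row), so Firm B never plays it.
On the remaining 2×2 (Expand, Cut vs Neutral, Passive):
Let Firm A play Expand with probability p. Expected payoff against Neutral: 1p + (-5)(1−p) = 6p − 5; against Passive: (-6)p + 8(1−p) = −14p + 8.
Setting these equal: 6p − 5 = −14p + 8 ⇒ 20p = 13 ⇒ p = 13/20, and the value is (6)·(13/20) − 5 = -11/10.
For Firm B: with q = P(Neutral), equating Expand's and Cut's payoffs gives 7q − 6 = −13q + 8 ⇒ q = 7/10.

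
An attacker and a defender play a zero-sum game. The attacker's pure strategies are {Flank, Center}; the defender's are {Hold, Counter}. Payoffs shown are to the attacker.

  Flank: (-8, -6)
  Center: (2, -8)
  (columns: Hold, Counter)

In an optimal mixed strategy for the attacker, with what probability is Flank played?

5/6

Row minima: Flank → -8, Center → -8; maximin = -8.
Column maxima: Hold → 2, Counter → -6; minimax = -6.
-8 ≠ -6, so there is no saddle point; optimal play is mixed.
Let the attacker play Flank with probability p. Expected payoff against Hold: (-8)p + 2(1−p) = −10p + 2; against Counter: (-6)p + (-8)(1−p) = 2p − 8.
Setting these equal: −10p + 2 = 2p − 8 ⇒ −12p = -10 ⇒ p = 5/6, and the value is (-10)·(5/6) + 2 = -19/3.
For the defender: with q = P(Hold), equating Flank's and Center's payoffs gives −2q − 6 = 10q − 8 ⇒ q = 1/6.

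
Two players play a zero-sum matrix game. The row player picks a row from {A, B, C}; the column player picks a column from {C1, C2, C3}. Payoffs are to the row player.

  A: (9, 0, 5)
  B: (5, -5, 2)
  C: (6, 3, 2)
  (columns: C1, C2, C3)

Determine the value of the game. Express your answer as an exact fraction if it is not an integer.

Row minima: A → 0, B → -5, C → 2; maximin = 2.
Column maxima: C1 → 9, C2 → 3, C3 → 5; minimax = 3.
2 ≠ 3, so there is no saddle point; optimal play is mixed.
B is strictly dominated by A, so the row player never plays it.
C1 is strictly dominated by C2 (it gives the row player strictly more in every row), so the column player never plays it.
On the remaining 2×2 (A, C vs C2, C3):
Let the row player play A with probability p. Expected payoff against C2: 0p + 3(1−p) = −3p + 3; against C3: 5p + 2(1−p) = 3p + 2.
Setting these equal: −3p + 3 = 3p + 2 ⇒ −6p = -1 ⇒ p = 1/6, and the value is (-3)·(1/6) + 3 = 5/2.
For the column player: with q = P(C2), equating A's and C's payoffs gives −5q + 5 = q + 2 ⇒ q = 1/2.

5/2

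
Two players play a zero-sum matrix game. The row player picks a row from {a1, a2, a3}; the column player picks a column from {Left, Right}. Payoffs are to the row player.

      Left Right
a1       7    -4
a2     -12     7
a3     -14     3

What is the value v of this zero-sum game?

1/30

Row minima: a1 → -4, a2 → -12, a3 → -14; maximin = -4.
Column maxima: Left → 7, Right → 7; minimax = 7.
-4 ≠ 7, so there is no saddle point; optimal play is mixed.
a3 is strictly dominated by a2, so the row player never plays it.
On the remaining 2×2 (a1, a2 vs Left, Right):
Let the row player play a1 with probability p. Expected payoff against Left: 7p + (-12)(1−p) = 19p − 12; against Right: (-4)p + 7(1−p) = −11p + 7.
Setting these equal: 19p − 12 = −11p + 7 ⇒ 30p = 19 ⇒ p = 19/30, and the value is (19)·(19/30) − 12 = 1/30.
For the column player: with q = P(Left), equating a1's and a2's payoffs gives 11q − 4 = −19q + 7 ⇒ q = 11/30.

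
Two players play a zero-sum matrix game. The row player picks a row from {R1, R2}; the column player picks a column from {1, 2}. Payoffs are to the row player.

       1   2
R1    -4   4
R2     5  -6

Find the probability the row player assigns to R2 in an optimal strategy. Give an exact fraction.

Row minima: R1 → -4, R2 → -6; maximin = -4.
Column maxima: 1 → 5, 2 → 4; minimax = 4.
-4 ≠ 4, so there is no saddle point; optimal play is mixed.
Let the row player play R1 with probability p. Expected payoff against 1: (-4)p + 5(1−p) = −9p + 5; against 2: 4p + (-6)(1−p) = 10p − 6.
Setting these equal: −9p + 5 = 10p − 6 ⇒ −19p = -11 ⇒ p = 11/19, and the value is (-9)·(11/19) + 5 = -4/19.
For the column player: with q = P(1), equating R1's and R2's payoffs gives −8q + 4 = 11q − 6 ⇒ q = 10/19.

8/19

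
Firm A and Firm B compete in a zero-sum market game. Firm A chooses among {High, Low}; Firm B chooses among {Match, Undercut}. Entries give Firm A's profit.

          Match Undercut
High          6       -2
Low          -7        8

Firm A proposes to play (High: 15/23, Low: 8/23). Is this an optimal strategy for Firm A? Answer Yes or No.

Against Match this mix gives (15/23)·6 + (8/23)·(-7) = 34/23.
Against Undercut this mix gives (15/23)·(-2) + (8/23)·8 = 34/23.
All of Firm B's active replies (Match, Undercut) yield 34/23, and no column does worse for Firm A. The mix makes Firm B indifferent and guarantees 34/23, so it is optimal.

Yes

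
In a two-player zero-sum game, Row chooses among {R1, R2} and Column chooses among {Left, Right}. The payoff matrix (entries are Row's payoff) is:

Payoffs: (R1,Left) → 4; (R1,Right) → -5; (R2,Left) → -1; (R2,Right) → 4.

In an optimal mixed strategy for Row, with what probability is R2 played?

9/14

Row minima: R1 → -5, R2 → -1; maximin = -1.
Column maxima: Left → 4, Right → 4; minimax = 4.
-1 ≠ 4, so there is no saddle point; optimal play is mixed.
Let Row play R1 with probability p. Expected payoff against Left: 4p + (-1)(1−p) = 5p − 1; against Right: (-5)p + 4(1−p) = −9p + 4.
Setting these equal: 5p − 1 = −9p + 4 ⇒ 14p = 5 ⇒ p = 5/14, and the value is (5)·(5/14) − 1 = 11/14.
For Column: with q = P(Left), equating R1's and R2's payoffs gives 9q − 5 = −5q + 4 ⇒ q = 9/14.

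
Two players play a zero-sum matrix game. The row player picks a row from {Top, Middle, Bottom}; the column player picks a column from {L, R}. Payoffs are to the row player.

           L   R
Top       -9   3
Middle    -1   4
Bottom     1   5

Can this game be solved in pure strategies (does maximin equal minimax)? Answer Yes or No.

Row minima: Top → -9, Middle → -1, Bottom → 1; maximin = 1.
Column maxima: L → 1, R → 5; minimax = 1.
maximin = minimax = 1, so a saddle point exists.

Yes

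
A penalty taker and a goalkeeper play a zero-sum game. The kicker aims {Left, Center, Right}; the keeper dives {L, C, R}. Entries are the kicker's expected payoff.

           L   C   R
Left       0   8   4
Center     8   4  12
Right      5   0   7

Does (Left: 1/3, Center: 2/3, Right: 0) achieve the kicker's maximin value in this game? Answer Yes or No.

Against L this mix gives (1/3)·0 + (2/3)·8 = 16/3.
Against C this mix gives (1/3)·8 + (2/3)·4 = 16/3.
Against R this mix gives (1/3)·4 + (2/3)·12 = 28/3.
All of the keeper's active replies (L, C) yield 16/3, and no column does worse for the kicker. The mix makes the keeper indifferent and guarantees 16/3, so it is optimal.

Yes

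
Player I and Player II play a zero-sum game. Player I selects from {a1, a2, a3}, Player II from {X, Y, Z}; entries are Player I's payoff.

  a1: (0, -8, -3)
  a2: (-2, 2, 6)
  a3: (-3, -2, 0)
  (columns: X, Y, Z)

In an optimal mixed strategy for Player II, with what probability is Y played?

Row minima: a1 → -8, a2 → -2, a3 → -3; maximin = -2.
Column maxima: X → 0, Y → 2, Z → 6; minimax = 0.
-2 ≠ 0, so there is no saddle point; optimal play is mixed.
a3 is strictly dominated by a2, so Player I never plays it.
Z is strictly dominated by Y (it gives Player I strictly more in every row), so Player II never plays it.
On the remaining 2×2 (a1, a2 vs X, Y):
Let Player I play a1 with probability p. Expected payoff against X: 0p + (-2)(1−p) = 2p − 2; against Y: (-8)p + 2(1−p) = −10p + 2.
Setting these equal: 2p − 2 = −10p + 2 ⇒ 12p = 4 ⇒ p = 1/3, and the value is (2)·(1/3) − 2 = -4/3.
For Player II: with q = P(X), equating a1's and a2's payoffs gives 8q − 8 = −4q + 2 ⇒ q = 5/6.

1/6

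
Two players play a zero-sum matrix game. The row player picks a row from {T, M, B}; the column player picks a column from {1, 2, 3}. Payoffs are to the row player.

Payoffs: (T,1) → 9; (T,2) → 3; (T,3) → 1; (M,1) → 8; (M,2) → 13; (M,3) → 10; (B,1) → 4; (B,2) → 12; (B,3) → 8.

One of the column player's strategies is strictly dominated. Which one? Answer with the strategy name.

2

3 holds the row player's payoff strictly below 2 in every row: 1 < 3, 10 < 13, 8 < 12.
So 2 is strictly dominated for the column player.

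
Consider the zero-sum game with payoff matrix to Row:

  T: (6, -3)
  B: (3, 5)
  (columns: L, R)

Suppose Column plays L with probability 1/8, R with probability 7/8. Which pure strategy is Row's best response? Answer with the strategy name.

B

Expected payoff of T: (1/8)·6 + (7/8)·(-3) = -15/8.
Expected payoff of B: (1/8)·3 + (7/8)·5 = 19/4.
The largest is 19/4, so Row's best response is B.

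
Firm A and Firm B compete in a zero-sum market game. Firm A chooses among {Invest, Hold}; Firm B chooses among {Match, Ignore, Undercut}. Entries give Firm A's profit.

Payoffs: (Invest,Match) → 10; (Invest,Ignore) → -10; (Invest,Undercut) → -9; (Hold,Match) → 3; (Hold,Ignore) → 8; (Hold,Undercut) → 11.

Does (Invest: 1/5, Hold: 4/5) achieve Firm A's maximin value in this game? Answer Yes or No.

Yes

Against Match this mix gives (1/5)·10 + (4/5)·3 = 22/5.
Against Ignore this mix gives (1/5)·(-10) + (4/5)·8 = 22/5.
Against Undercut this mix gives (1/5)·(-9) + (4/5)·11 = 7.
All of Firm B's active replies (Match, Ignore) yield 22/5, and no column does worse for Firm A. The mix makes Firm B indifferent and guarantees 22/5, so it is optimal.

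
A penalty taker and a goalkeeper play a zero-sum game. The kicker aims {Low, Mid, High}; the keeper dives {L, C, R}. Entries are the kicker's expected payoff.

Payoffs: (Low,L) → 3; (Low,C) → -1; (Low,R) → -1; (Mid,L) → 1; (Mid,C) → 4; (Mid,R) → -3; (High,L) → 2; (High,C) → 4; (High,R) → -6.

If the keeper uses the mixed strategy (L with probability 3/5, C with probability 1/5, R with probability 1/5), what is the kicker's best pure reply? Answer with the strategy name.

Expected payoff of Low: (3/5)·3 + (1/5)·(-1) + (1/5)·(-1) = 7/5.
Expected payoff of Mid: (3/5)·1 + (1/5)·4 + (1/5)·(-3) = 4/5.
Expected payoff of High: (3/5)·2 + (1/5)·4 + (1/5)·(-6) = 4/5.
The largest is 7/5, so the kicker's best response is Low.

Low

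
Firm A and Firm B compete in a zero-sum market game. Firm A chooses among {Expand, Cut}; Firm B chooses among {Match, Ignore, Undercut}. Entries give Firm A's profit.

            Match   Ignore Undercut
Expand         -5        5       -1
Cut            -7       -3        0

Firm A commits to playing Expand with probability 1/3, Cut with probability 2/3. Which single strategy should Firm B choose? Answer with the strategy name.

Match

If Firm B plays Match, Firm A's expected payoff is (1/3)·(-5) + (2/3)·(-7) = -19/3.
If Firm B plays Ignore, Firm A's expected payoff is (1/3)·5 + (2/3)·(-3) = -1/3.
If Firm B plays Undercut, Firm A's expected payoff is (1/3)·(-1) + (2/3)·0 = -1/3.
Firm B minimizes Firm A's payoff; the smallest is -19/3, so the best response is Match.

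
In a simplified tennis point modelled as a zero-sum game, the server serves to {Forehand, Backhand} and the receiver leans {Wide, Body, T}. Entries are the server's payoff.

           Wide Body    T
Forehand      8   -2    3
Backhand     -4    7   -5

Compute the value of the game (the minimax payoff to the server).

11/17

Row minima: Forehand → -2, Backhand → -5; maximin = -2.
Column maxima: Wide → 8, Body → 7, T → 3; minimax = 3.
-2 ≠ 3, so there is no saddle point; optimal play is mixed.
Wide is strictly dominated by T (it gives the server strictly more in every row), so the receiver never plays it.
On the remaining 2×2 (Forehand, Backhand vs Body, T):
Let the server play Forehand with probability p. Expected payoff against Body: (-2)p + 7(1−p) = −9p + 7; against T: 3p + (-5)(1−p) = 8p − 5.
Setting these equal: −9p + 7 = 8p − 5 ⇒ −17p = -12 ⇒ p = 12/17, and the value is (-9)·(12/17) + 7 = 11/17.
For the receiver: with q = P(Body), equating Forehand's and Backhand's payoffs gives −5q + 3 = 12q − 5 ⇒ q = 8/17.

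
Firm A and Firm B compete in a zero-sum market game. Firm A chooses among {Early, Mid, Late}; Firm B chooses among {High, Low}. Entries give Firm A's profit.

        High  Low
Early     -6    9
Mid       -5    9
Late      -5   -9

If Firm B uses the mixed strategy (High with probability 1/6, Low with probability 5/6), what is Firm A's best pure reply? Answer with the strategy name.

Mid

Expected payoff of Early: (1/6)·(-6) + (5/6)·9 = 13/2.
Expected payoff of Mid: (1/6)·(-5) + (5/6)·9 = 20/3.
Expected payoff of Late: (1/6)·(-5) + (5/6)·(-9) = -25/3.
The largest is 20/3, so Firm A's best response is Mid.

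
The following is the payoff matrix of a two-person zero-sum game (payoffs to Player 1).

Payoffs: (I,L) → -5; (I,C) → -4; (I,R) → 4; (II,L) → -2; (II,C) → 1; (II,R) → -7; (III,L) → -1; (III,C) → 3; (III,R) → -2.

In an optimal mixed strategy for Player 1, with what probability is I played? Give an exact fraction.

Row minima: I → -5, II → -7, III → -2; maximin = -2.
Column maxima: L → -1, C → 3, R → 4; minimax = -1.
-2 ≠ -1, so there is no saddle point; optimal play is mixed.
II is strictly dominated by III, so Player 1 never plays it.
C is strictly dominated by L (it gives Player 1 strictly more in every row), so Player 2 never plays it.
On the remaining 2×2 (I, III vs L, R):
Let Player 1 play I with probability p. Expected payoff against L: (-5)p + (-1)(1−p) = −4p − 1; against R: 4p + (-2)(1−p) = 6p − 2.
Setting these equal: −4p − 1 = 6p − 2 ⇒ −10p = -1 ⇒ p = 1/10, and the value is (-4)·(1/10) − 1 = -7/5.
For Player 2: with q = P(L), equating I's and III's payoffs gives −9q + 4 = q − 2 ⇒ q = 3/5.

1/10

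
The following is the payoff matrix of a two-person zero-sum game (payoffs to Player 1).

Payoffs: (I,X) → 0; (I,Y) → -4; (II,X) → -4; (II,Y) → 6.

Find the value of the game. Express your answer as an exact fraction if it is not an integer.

-8/7

Row minima: I → -4, II → -4; maximin = -4.
Column maxima: X → 0, Y → 6; minimax = 0.
-4 ≠ 0, so there is no saddle point; optimal play is mixed.
Let Player 1 play I with probability p. Expected payoff against X: 0p + (-4)(1−p) = 4p − 4; against Y: (-4)p + 6(1−p) = −10p + 6.
Setting these equal: 4p − 4 = −10p + 6 ⇒ 14p = 10 ⇒ p = 5/7, and the value is (4)·(5/7) − 4 = -8/7.
For Player 2: with q = P(X), equating I's and II's payoffs gives 4q − 4 = −10q + 6 ⇒ q = 5/7.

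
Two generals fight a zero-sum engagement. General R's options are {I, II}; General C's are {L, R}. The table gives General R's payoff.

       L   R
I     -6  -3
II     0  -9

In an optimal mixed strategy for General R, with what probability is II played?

Row minima: I → -6, II → -9; maximin = -6.
Column maxima: L → 0, R → -3; minimax = -3.
-6 ≠ -3, so there is no saddle point; optimal play is mixed.
Let General R play I with probability p. Expected payoff against L: (-6)p + 0(1−p) = −6p; against R: (-3)p + (-9)(1−p) = 6p − 9.
Setting these equal: −6p = 6p − 9 ⇒ −12p = -9 ⇒ p = 3/4, and the value is (-6)·(3/4) = -9/2.
For General C: with q = P(L), equating I's and II's payoffs gives −3q − 3 = 9q − 9 ⇒ q = 1/2.

1/4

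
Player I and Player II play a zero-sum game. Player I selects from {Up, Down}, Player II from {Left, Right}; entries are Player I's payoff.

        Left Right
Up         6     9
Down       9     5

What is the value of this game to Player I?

Row minima: Up → 6, Down → 5; maximin = 6.
Column maxima: Left → 9, Right → 9; minimax = 9.
6 ≠ 9, so there is no saddle point; optimal play is mixed.
Let Player I play Up with probability p. Expected payoff against Left: 6p + 9(1−p) = −3p + 9; against Right: 9p + 5(1−p) = 4p + 5.
Setting these equal: −3p + 9 = 4p + 5 ⇒ −7p = -4 ⇒ p = 4/7, and the value is (-3)·(4/7) + 9 = 51/7.
For Player II: with q = P(Left), equating Up's and Down's payoffs gives −3q + 9 = 4q + 5 ⇒ q = 4/7.

51/7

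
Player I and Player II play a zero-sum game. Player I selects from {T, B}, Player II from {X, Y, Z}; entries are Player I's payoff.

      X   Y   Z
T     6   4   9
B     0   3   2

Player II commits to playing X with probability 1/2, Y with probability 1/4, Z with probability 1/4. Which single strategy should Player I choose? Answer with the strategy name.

Expected payoff of T: (1/2)·6 + (1/4)·4 + (1/4)·9 = 25/4.
Expected payoff of B: (1/2)·0 + (1/4)·3 + (1/4)·2 = 5/4.
The largest is 25/4, so Player I's best response is T.

T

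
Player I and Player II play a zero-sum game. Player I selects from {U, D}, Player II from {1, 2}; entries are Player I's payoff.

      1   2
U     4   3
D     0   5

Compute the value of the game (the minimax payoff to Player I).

10/3

Row minima: U → 3, D → 0; maximin = 3.
Column maxima: 1 → 4, 2 → 5; minimax = 4.
3 ≠ 4, so there is no saddle point; optimal play is mixed.
Let Player I play U with probability p. Expected payoff against 1: 4p + 0(1−p) = 4p; against 2: 3p + 5(1−p) = −2p + 5.
Setting these equal: 4p = −2p + 5 ⇒ 6p = 5 ⇒ p = 5/6, and the value is (4)·(5/6) = 10/3.
For Player II: with q = P(1), equating U's and D's payoffs gives q + 3 = −5q + 5 ⇒ q = 1/3.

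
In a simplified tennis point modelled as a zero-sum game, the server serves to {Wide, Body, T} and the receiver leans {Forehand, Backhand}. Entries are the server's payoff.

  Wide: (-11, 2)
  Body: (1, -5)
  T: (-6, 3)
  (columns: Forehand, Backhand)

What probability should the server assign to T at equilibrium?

Row minima: Wide → -11, Body → -5, T → -6; maximin = -5.
Column maxima: Forehand → 1, Backhand → 3; minimax = 1.
-5 ≠ 1, so there is no saddle point; optimal play is mixed.
Wide is strictly dominated by T, so the server never plays it.
On the remaining 2×2 (Body, T vs Forehand, Backhand):
Let the server play Body with probability p. Expected payoff against Forehand: 1p + (-6)(1−p) = 7p − 6; against Backhand: (-5)p + 3(1−p) = −8p + 3.
Setting these equal: 7p − 6 = −8p + 3 ⇒ 15p = 9 ⇒ p = 3/5, and the value is (7)·(3/5) − 6 = -9/5.
For the receiver: with q = P(Forehand), equating Body's and T's payoffs gives 6q − 5 = −9q + 3 ⇒ q = 8/15.

2/5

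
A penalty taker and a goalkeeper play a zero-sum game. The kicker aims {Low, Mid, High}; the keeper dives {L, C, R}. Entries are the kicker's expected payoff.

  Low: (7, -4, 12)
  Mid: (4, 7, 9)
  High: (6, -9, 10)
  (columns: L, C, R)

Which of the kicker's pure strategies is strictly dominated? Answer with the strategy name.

Low gives a strictly higher payoff than High against every column: 7 > 6, -4 > -9, 12 > 10.
So High is strictly dominated and the kicker never plays it.

High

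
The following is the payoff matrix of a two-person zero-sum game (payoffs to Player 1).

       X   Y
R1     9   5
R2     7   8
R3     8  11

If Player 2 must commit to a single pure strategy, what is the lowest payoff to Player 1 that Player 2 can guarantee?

Column maxima: X → 9, Y → 11.
The smallest of these is 9.

9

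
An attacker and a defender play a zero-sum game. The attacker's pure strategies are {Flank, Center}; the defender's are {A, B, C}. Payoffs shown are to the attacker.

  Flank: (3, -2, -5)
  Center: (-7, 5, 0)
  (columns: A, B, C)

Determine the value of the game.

Row minima: Flank → -5, Center → -7; maximin = -5.
Column maxima: A → 3, B → 5, C → 0; minimax = 0.
-5 ≠ 0, so there is no saddle point; optimal play is mixed.
B is strictly dominated by C (it gives the attacker strictly more in every row), so the defender never plays it.
On the remaining 2×2 (Flank, Center vs A, C):
Let the attacker play Flank with probability p. Expected payoff against A: 3p + (-7)(1−p) = 10p − 7; against C: (-5)p + 0(1−p) = −5p.
Setting these equal: 10p − 7 = −5p ⇒ 15p = 7 ⇒ p = 7/15, and the value is (10)·(7/15) − 7 = -7/3.
For the defender: with q = P(A), equating Flank's and Center's payoffs gives 8q − 5 = −7q ⇒ q = 1/3.

-7/3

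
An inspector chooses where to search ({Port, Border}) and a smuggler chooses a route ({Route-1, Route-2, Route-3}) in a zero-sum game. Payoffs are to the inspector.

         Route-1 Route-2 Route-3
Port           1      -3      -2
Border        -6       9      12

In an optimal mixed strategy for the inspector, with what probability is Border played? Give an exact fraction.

4/19

Row minima: Port → -3, Border → -6; maximin = -3.
Column maxima: Route-1 → 1, Route-2 → 9, Route-3 → 12; minimax = 1.
-3 ≠ 1, so there is no saddle point; optimal play is mixed.
Route-3 is strictly dominated by Route-2 (it gives the inspector strictly more in every row), so the smuggler never plays it.
On the remaining 2×2 (Port, Border vs Route-1, Route-2):
Let the inspector play Port with probability p. Expected payoff against Route-1: 1p + (-6)(1−p) = 7p − 6; against Route-2: (-3)p + 9(1−p) = −12p + 9.
Setting these equal: 7p − 6 = −12p + 9 ⇒ 19p = 15 ⇒ p = 15/19, and the value is (7)·(15/19) − 6 = -9/19.
For the smuggler: with q = P(Route-1), equating Port's and Border's payoffs gives 4q − 3 = −15q + 9 ⇒ q = 12/19.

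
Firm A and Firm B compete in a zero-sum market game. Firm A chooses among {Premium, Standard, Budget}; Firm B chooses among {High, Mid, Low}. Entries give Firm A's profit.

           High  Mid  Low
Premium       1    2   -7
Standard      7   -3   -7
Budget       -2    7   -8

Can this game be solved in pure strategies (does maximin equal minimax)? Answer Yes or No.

Row minima: Premium → -7, Standard → -7, Budget → -8; maximin = -7.
Column maxima: High → 7, Mid → 7, Low → -7; minimax = -7.
maximin = minimax = -7, so a saddle point exists.

Yes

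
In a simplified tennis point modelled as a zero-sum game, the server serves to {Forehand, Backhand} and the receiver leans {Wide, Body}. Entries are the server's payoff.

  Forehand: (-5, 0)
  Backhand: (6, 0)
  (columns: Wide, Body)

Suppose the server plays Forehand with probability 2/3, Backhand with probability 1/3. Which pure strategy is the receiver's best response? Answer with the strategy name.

Wide

If the receiver plays Wide, the server's expected payoff is (2/3)·(-5) + (1/3)·6 = -4/3.
If the receiver plays Body, the server's expected payoff is (2/3)·0 + (1/3)·0 = 0.
The receiver minimizes the server's payoff; the smallest is -4/3, so the best response is Wide.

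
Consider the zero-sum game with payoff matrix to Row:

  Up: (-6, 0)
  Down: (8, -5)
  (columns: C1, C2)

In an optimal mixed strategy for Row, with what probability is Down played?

Row minima: Up → -6, Down → -5; maximin = -5.
Column maxima: C1 → 8, C2 → 0; minimax = 0.
-5 ≠ 0, so there is no saddle point; optimal play is mixed.
Let Row play Up with probability p. Expected payoff against C1: (-6)p + 8(1−p) = −14p + 8; against C2: 0p + (-5)(1−p) = 5p − 5.
Setting these equal: −14p + 8 = 5p − 5 ⇒ −19p = -13 ⇒ p = 13/19, and the value is (-14)·(13/19) + 8 = -30/19.
For Column: with q = P(C1), equating Up's and Down's payoffs gives −6q = 13q − 5 ⇒ q = 5/19.

6/19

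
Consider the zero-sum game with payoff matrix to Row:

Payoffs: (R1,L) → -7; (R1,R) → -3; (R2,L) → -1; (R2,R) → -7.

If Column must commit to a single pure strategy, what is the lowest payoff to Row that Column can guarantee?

-3

Column maxima: L → -1, R → -3.
The smallest of these is -3.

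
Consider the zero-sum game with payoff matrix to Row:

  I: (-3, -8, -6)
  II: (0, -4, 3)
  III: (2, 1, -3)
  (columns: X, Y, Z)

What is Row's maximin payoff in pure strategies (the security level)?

-3

Row minima: I → -8, II → -4, III → -3.
The best of these is -3.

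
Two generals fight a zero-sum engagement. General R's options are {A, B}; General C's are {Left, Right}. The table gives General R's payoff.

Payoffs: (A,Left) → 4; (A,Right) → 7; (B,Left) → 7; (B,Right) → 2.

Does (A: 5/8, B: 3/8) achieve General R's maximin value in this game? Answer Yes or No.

Against Left this mix gives (5/8)·4 + (3/8)·7 = 41/8.
Against Right this mix gives (5/8)·7 + (3/8)·2 = 41/8.
All of General C's active replies (Left, Right) yield 41/8, and no column does worse for General R. The mix makes General C indifferent and guarantees 41/8, so it is optimal.

Yes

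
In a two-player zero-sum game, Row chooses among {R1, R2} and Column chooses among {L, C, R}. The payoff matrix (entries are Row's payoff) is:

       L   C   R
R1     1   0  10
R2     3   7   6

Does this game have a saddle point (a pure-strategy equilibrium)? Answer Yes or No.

Yes

Row minima: R1 → 0, R2 → 3; maximin = 3.
Column maxima: L → 3, C → 7, R → 10; minimax = 3.
maximin = minimax = 3, so a saddle point exists.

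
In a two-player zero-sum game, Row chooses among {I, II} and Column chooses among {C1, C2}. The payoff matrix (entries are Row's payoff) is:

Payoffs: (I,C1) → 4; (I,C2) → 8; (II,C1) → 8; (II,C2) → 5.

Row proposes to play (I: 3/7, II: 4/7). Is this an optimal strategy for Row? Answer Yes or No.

Yes

Against C1 this mix gives (3/7)·4 + (4/7)·8 = 44/7.
Against C2 this mix gives (3/7)·8 + (4/7)·5 = 44/7.
All of Column's active replies (C1, C2) yield 44/7, and no column does worse for Row. The mix makes Column indifferent and guarantees 44/7, so it is optimal.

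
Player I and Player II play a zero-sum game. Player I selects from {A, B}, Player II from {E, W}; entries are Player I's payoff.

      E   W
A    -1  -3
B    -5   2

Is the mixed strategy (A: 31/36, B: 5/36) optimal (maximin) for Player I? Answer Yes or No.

Against E this mix gives (31/36)·(-1) + (5/36)·(-5) = -14/9.
Against W this mix gives (31/36)·(-3) + (5/36)·2 = -83/36.
Player II will play W, holding Player I to -83/36. Shifting weight toward the row that does better against W would raise this floor (the equalizing mix achieves -17/9 against both W and E), so the proposed strategy is not optimal.

No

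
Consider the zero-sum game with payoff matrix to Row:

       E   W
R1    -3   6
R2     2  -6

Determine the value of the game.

Row minima: R1 → -3, R2 → -6; maximin = -3.
Column maxima: E → 2, W → 6; minimax = 2.
-3 ≠ 2, so there is no saddle point; optimal play is mixed.
Let Row play R1 with probability p. Expected payoff against E: (-3)p + 2(1−p) = −5p + 2; against W: 6p + (-6)(1−p) = 12p − 6.
Setting these equal: −5p + 2 = 12p − 6 ⇒ −17p = -8 ⇒ p = 8/17, and the value is (-5)·(8/17) + 2 = -6/17.
For Column: with q = P(E), equating R1's and R2's payoffs gives −9q + 6 = 8q − 6 ⇒ q = 12/17.

-6/17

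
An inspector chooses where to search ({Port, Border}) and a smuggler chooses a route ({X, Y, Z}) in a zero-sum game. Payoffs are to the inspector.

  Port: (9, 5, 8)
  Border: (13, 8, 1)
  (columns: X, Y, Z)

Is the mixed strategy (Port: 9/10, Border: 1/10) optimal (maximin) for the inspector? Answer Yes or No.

Against X this mix gives (9/10)·9 + (1/10)·13 = 47/5.
Against Y this mix gives (9/10)·5 + (1/10)·8 = 53/10.
Against Z this mix gives (9/10)·8 + (1/10)·1 = 73/10.
The smuggler will play Y, holding the inspector to 53/10. Shifting weight toward the row that does better against Y would raise this floor (the equalizing mix achieves 59/10 against both Y and Z), so the proposed strategy is not optimal.

No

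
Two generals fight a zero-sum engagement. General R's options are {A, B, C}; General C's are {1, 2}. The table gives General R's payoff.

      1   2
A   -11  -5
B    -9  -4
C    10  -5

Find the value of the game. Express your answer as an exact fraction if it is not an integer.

-17/4

Row minima: A → -11, B → -9, C → -5; maximin = -5.
Column maxima: 1 → 10, 2 → -4; minimax = -4.
-5 ≠ -4, so there is no saddle point; optimal play is mixed.
A is strictly dominated by B, so General R never plays it.
On the remaining 2×2 (B, C vs 1, 2):
Let General R play B with probability p. Expected payoff against 1: (-9)p + 10(1−p) = −19p + 10; against 2: (-4)p + (-5)(1−p) = p − 5.
Setting these equal: −19p + 10 = p − 5 ⇒ −20p = -15 ⇒ p = 3/4, and the value is (-19)·(3/4) + 10 = -17/4.
For General C: with q = P(1), equating B's and C's payoffs gives −5q − 4 = 15q − 5 ⇒ q = 1/20.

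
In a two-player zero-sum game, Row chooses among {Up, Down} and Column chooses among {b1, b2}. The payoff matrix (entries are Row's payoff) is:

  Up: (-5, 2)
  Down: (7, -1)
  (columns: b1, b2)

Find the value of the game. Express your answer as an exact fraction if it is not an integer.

3/5

Row minima: Up → -5, Down → -1; maximin = -1.
Column maxima: b1 → 7, b2 → 2; minimax = 2.
-1 ≠ 2, so there is no saddle point; optimal play is mixed.
Let Row play Up with probability p. Expected payoff against b1: (-5)p + 7(1−p) = −12p + 7; against b2: 2p + (-1)(1−p) = 3p − 1.
Setting these equal: −12p + 7 = 3p − 1 ⇒ −15p = -8 ⇒ p = 8/15, and the value is (-12)·(8/15) + 7 = 3/5.
For Column: with q = P(b1), equating Up's and Down's payoffs gives −7q + 2 = 8q − 1 ⇒ q = 1/5.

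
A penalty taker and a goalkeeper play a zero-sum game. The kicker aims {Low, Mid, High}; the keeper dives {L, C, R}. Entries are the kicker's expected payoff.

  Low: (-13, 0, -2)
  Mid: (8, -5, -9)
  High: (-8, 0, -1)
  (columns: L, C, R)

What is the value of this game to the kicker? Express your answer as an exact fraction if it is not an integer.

-10/3

Row minima: Low → -13, Mid → -9, High → -8; maximin = -8.
Column maxima: L → 8, C → 0, R → -1; minimax = -1.
-8 ≠ -1, so there is no saddle point; optimal play is mixed.
C is strictly dominated by R (it gives the kicker strictly more in every row), so the keeper never plays it.
With C eliminated, Low is strictly dominated by High (High gives the kicker strictly more in every remaining column), so the kicker never plays it.
On the remaining 2×2 (Mid, High vs L, R):
Let the kicker play Mid with probability p. Expected payoff against L: 8p + (-8)(1−p) = 16p − 8; against R: (-9)p + (-1)(1−p) = −8p − 1.
Setting these equal: 16p − 8 = −8p − 1 ⇒ 24p = 7 ⇒ p = 7/24, and the value is (16)·(7/24) − 8 = -10/3.
For the keeper: with q = P(L), equating Mid's and High's payoffs gives 17q − 9 = −7q − 1 ⇒ q = 1/3.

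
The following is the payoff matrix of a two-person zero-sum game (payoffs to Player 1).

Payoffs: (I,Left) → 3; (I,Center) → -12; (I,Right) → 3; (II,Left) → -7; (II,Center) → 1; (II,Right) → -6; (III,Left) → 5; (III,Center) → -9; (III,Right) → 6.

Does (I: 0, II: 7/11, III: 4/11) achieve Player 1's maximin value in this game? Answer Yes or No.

Against Left this mix gives (7/11)·(-7) + (4/11)·5 = -29/11.
Against Center this mix gives (7/11)·1 + (4/11)·(-9) = -29/11.
Against Right this mix gives (7/11)·(-6) + (4/11)·6 = -18/11.
All of Player 2's active replies (Left, Center) yield -29/11, and no column does worse for Player 1. The mix makes Player 2 indifferent and guarantees -29/11, so it is optimal.

Yes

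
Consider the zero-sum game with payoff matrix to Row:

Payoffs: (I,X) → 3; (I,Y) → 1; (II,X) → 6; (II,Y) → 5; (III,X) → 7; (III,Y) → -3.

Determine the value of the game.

Row minima: I → 1, II → 5, III → -3; maximin = 5.
Column maxima: X → 7, Y → 5; minimax = 5.
Since maximin = minimax = 5, there is a saddle point and the value is 5.

5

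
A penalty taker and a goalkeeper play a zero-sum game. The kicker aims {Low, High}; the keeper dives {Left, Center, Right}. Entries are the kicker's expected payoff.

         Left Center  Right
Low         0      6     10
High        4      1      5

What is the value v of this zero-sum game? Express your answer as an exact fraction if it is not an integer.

Row minima: Low → 0, High → 1; maximin = 1.
Column maxima: Left → 4, Center → 6, Right → 10; minimax = 4.
1 ≠ 4, so there is no saddle point; optimal play is mixed.
Right is strictly dominated by Left (it gives the kicker strictly more in every row), so the keeper never plays it.
On the remaining 2×2 (Low, High vs Left, Center):
Let the kicker play Low with probability p. Expected payoff against Left: 0p + 4(1−p) = −4p + 4; against Center: 6p + 1(1−p) = 5p + 1.
Setting these equal: −4p + 4 = 5p + 1 ⇒ −9p = -3 ⇒ p = 1/3, and the value is (-4)·(1/3) + 4 = 8/3.
For the keeper: with q = P(Left), equating Low's and High's payoffs gives −6q + 6 = 3q + 1 ⇒ q = 5/9.

8/3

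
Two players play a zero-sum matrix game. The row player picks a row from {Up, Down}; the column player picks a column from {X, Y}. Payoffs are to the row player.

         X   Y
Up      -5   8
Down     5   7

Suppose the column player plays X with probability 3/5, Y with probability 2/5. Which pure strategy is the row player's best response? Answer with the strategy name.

Down

Expected payoff of Up: (3/5)·(-5) + (2/5)·8 = 1/5.
Expected payoff of Down: (3/5)·5 + (2/5)·7 = 29/5.
The largest is 29/5, so the row player's best response is Down.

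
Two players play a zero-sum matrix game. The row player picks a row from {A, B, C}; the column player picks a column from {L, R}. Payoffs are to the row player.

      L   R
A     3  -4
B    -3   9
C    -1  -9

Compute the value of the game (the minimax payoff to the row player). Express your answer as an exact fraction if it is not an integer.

Row minima: A → -4, B → -3, C → -9; maximin = -3.
Column maxima: L → 3, R → 9; minimax = 3.
-3 ≠ 3, so there is no saddle point; optimal play is mixed.
C is strictly dominated by A, so the row player never plays it.
On the remaining 2×2 (A, B vs L, R):
Let the row player play A with probability p. Expected payoff against L: 3p + (-3)(1−p) = 6p − 3; against R: (-4)p + 9(1−p) = −13p + 9.
Setting these equal: 6p − 3 = −13p + 9 ⇒ 19p = 12 ⇒ p = 12/19, and the value is (6)·(12/19) − 3 = 15/19.
For the column player: with q = P(L), equating A's and B's payoffs gives 7q − 4 = −12q + 9 ⇒ q = 13/19.

15/19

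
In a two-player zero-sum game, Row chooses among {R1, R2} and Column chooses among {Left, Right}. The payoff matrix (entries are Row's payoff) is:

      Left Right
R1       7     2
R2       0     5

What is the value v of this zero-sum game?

7/2

Row minima: R1 → 2, R2 → 0; maximin = 2.
Column maxima: Left → 7, Right → 5; minimax = 5.
2 ≠ 5, so there is no saddle point; optimal play is mixed.
Let Row play R1 with probability p. Expected payoff against Left: 7p + 0(1−p) = 7p; against Right: 2p + 5(1−p) = −3p + 5.
Setting these equal: 7p = −3p + 5 ⇒ 10p = 5 ⇒ p = 1/2, and the value is (7)·(1/2) = 7/2.
For Column: with q = P(Left), equating R1's and R2's payoffs gives 5q + 2 = −5q + 5 ⇒ q = 3/10.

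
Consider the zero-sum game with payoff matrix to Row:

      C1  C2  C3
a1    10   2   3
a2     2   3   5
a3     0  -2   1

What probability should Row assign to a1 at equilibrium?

1/9

Row minima: a1 → 2, a2 → 2, a3 → -2; maximin = 2.
Column maxima: C1 → 10, C2 → 3, C3 → 5; minimax = 3.
2 ≠ 3, so there is no saddle point; optimal play is mixed.
a3 is strictly dominated by a1, so Row never plays it.
C3 is strictly dominated by C2 (it gives Row strictly more in every row), so Column never plays it.
On the remaining 2×2 (a1, a2 vs C1, C2):
Let Row play a1 with probability p. Expected payoff against C1: 10p + 2(1−p) = 8p + 2; against C2: 2p + 3(1−p) = −p + 3.
Setting these equal: 8p + 2 = −p + 3 ⇒ 9p = 1 ⇒ p = 1/9, and the value is (8)·(1/9) + 2 = 26/9.
For Column: with q = P(C1), equating a1's and a2's payoffs gives 8q + 2 = −q + 3 ⇒ q = 1/9.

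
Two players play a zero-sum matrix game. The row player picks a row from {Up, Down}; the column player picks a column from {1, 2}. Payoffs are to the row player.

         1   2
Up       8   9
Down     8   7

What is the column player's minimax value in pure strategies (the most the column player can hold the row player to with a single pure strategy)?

Column maxima: 1 → 8, 2 → 9.
The smallest of these is 8.

8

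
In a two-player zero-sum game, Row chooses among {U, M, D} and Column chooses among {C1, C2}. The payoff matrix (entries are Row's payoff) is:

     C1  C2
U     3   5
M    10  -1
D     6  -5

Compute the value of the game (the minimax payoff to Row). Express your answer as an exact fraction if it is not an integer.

Row minima: U → 3, M → -1, D → -5; maximin = 3.
Column maxima: C1 → 10, C2 → 5; minimax = 5.
3 ≠ 5, so there is no saddle point; optimal play is mixed.
D is strictly dominated by M, so Row never plays it.
On the remaining 2×2 (U, M vs C1, C2):
Let Row play U with probability p. Expected payoff against C1: 3p + 10(1−p) = −7p + 10; against C2: 5p + (-1)(1−p) = 6p − 1.
Setting these equal: −7p + 10 = 6p − 1 ⇒ −13p = -11 ⇒ p = 11/13, and the value is (-7)·(11/13) + 10 = 53/13.
For Column: with q = P(C1), equating U's and M's payoffs gives −2q + 5 = 11q − 1 ⇒ q = 6/13.

53/13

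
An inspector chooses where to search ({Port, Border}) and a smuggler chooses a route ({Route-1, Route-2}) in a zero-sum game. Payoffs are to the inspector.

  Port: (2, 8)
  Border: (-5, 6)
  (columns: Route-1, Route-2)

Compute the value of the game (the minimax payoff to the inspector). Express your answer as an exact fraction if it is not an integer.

Row minima: Port → 2, Border → -5; maximin = 2.
Column maxima: Route-1 → 2, Route-2 → 8; minimax = 2.
Since maximin = minimax = 2, there is a saddle point and the value is 2.

2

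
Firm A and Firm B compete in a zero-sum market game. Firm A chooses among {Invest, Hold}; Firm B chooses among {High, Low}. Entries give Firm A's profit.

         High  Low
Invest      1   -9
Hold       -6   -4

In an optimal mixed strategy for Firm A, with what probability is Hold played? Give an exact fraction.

5/6

Row minima: Invest → -9, Hold → -6; maximin = -6.
Column maxima: High → 1, Low → -4; minimax = -4.
-6 ≠ -4, so there is no saddle point; optimal play is mixed.
Let Firm A play Invest with probability p. Expected payoff against High: 1p + (-6)(1−p) = 7p − 6; against Low: (-9)p + (-4)(1−p) = −5p − 4.
Setting these equal: 7p − 6 = −5p − 4 ⇒ 12p = 2 ⇒ p = 1/6, and the value is (7)·(1/6) − 6 = -29/6.
For Firm B: with q = P(High), equating Invest's and Hold's payoffs gives 10q − 9 = −2q − 4 ⇒ q = 5/12.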